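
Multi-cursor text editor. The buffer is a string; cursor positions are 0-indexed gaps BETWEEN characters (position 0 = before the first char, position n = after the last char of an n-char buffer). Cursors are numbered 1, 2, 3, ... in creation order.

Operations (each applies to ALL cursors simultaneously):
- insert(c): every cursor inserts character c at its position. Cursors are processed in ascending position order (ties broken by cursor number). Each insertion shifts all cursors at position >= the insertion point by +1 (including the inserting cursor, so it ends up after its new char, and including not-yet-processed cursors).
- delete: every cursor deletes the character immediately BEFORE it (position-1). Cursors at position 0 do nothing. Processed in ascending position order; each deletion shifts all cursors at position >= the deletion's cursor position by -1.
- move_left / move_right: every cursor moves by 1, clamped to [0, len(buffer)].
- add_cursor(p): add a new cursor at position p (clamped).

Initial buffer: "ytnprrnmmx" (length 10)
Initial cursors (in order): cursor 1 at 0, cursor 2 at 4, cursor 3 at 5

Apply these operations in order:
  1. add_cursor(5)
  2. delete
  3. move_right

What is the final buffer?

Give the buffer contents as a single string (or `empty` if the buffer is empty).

Answer: ytrnmmx

Derivation:
After op 1 (add_cursor(5)): buffer="ytnprrnmmx" (len 10), cursors c1@0 c2@4 c3@5 c4@5, authorship ..........
After op 2 (delete): buffer="ytrnmmx" (len 7), cursors c1@0 c2@2 c3@2 c4@2, authorship .......
After op 3 (move_right): buffer="ytrnmmx" (len 7), cursors c1@1 c2@3 c3@3 c4@3, authorship .......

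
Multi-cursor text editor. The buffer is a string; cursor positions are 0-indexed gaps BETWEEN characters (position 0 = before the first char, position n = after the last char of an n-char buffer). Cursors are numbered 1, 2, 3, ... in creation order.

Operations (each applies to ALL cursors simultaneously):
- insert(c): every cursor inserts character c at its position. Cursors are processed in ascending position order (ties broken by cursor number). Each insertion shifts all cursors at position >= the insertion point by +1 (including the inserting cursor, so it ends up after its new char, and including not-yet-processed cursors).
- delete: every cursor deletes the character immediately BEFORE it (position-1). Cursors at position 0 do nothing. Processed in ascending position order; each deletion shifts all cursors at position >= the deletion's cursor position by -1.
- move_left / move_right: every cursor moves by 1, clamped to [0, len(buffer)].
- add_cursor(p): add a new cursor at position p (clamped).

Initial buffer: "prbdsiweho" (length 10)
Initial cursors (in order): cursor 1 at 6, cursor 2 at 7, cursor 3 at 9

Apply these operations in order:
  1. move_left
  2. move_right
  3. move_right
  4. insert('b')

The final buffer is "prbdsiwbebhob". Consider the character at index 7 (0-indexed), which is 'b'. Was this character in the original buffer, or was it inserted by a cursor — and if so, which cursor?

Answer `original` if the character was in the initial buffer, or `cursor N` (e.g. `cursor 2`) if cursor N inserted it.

After op 1 (move_left): buffer="prbdsiweho" (len 10), cursors c1@5 c2@6 c3@8, authorship ..........
After op 2 (move_right): buffer="prbdsiweho" (len 10), cursors c1@6 c2@7 c3@9, authorship ..........
After op 3 (move_right): buffer="prbdsiweho" (len 10), cursors c1@7 c2@8 c3@10, authorship ..........
After op 4 (insert('b')): buffer="prbdsiwbebhob" (len 13), cursors c1@8 c2@10 c3@13, authorship .......1.2..3
Authorship (.=original, N=cursor N): . . . . . . . 1 . 2 . . 3
Index 7: author = 1

Answer: cursor 1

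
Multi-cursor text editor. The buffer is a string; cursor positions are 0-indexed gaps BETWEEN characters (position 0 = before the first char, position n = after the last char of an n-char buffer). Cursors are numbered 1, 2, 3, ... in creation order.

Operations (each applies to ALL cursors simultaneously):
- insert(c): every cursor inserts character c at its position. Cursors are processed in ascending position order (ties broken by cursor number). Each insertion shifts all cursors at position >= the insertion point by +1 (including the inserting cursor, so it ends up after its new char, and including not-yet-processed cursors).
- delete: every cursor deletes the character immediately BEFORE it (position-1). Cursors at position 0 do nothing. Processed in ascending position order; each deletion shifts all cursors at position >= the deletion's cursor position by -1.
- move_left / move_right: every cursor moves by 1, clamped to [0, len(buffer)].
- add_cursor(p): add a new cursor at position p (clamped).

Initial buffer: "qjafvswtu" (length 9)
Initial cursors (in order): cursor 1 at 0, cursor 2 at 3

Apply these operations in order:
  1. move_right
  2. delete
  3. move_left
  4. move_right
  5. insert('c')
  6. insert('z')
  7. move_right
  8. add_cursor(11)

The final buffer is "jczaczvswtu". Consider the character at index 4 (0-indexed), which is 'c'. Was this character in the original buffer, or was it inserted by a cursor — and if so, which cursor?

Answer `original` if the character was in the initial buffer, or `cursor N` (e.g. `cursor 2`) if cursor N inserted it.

Answer: cursor 2

Derivation:
After op 1 (move_right): buffer="qjafvswtu" (len 9), cursors c1@1 c2@4, authorship .........
After op 2 (delete): buffer="javswtu" (len 7), cursors c1@0 c2@2, authorship .......
After op 3 (move_left): buffer="javswtu" (len 7), cursors c1@0 c2@1, authorship .......
After op 4 (move_right): buffer="javswtu" (len 7), cursors c1@1 c2@2, authorship .......
After op 5 (insert('c')): buffer="jcacvswtu" (len 9), cursors c1@2 c2@4, authorship .1.2.....
After op 6 (insert('z')): buffer="jczaczvswtu" (len 11), cursors c1@3 c2@6, authorship .11.22.....
After op 7 (move_right): buffer="jczaczvswtu" (len 11), cursors c1@4 c2@7, authorship .11.22.....
After op 8 (add_cursor(11)): buffer="jczaczvswtu" (len 11), cursors c1@4 c2@7 c3@11, authorship .11.22.....
Authorship (.=original, N=cursor N): . 1 1 . 2 2 . . . . .
Index 4: author = 2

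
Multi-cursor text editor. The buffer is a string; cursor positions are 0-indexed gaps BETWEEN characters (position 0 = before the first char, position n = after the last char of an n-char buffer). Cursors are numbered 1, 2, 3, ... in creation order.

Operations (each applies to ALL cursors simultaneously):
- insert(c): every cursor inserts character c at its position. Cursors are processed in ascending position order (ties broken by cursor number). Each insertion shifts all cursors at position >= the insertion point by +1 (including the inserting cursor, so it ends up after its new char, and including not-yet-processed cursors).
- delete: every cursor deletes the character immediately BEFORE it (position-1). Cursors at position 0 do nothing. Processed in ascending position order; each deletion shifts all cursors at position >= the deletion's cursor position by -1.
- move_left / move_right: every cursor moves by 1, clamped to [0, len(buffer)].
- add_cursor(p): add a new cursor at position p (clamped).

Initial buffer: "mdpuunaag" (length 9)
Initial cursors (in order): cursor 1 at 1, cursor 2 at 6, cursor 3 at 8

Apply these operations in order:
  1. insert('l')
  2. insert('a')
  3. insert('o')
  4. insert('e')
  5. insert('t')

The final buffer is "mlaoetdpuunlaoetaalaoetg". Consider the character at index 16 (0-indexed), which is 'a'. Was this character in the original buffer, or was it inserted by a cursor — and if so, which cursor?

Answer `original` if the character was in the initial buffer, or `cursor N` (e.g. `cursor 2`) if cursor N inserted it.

Answer: original

Derivation:
After op 1 (insert('l')): buffer="mldpuunlaalg" (len 12), cursors c1@2 c2@8 c3@11, authorship .1.....2..3.
After op 2 (insert('a')): buffer="mladpuunlaaalag" (len 15), cursors c1@3 c2@10 c3@14, authorship .11.....22..33.
After op 3 (insert('o')): buffer="mlaodpuunlaoaalaog" (len 18), cursors c1@4 c2@12 c3@17, authorship .111.....222..333.
After op 4 (insert('e')): buffer="mlaoedpuunlaoeaalaoeg" (len 21), cursors c1@5 c2@14 c3@20, authorship .1111.....2222..3333.
After op 5 (insert('t')): buffer="mlaoetdpuunlaoetaalaoetg" (len 24), cursors c1@6 c2@16 c3@23, authorship .11111.....22222..33333.
Authorship (.=original, N=cursor N): . 1 1 1 1 1 . . . . . 2 2 2 2 2 . . 3 3 3 3 3 .
Index 16: author = original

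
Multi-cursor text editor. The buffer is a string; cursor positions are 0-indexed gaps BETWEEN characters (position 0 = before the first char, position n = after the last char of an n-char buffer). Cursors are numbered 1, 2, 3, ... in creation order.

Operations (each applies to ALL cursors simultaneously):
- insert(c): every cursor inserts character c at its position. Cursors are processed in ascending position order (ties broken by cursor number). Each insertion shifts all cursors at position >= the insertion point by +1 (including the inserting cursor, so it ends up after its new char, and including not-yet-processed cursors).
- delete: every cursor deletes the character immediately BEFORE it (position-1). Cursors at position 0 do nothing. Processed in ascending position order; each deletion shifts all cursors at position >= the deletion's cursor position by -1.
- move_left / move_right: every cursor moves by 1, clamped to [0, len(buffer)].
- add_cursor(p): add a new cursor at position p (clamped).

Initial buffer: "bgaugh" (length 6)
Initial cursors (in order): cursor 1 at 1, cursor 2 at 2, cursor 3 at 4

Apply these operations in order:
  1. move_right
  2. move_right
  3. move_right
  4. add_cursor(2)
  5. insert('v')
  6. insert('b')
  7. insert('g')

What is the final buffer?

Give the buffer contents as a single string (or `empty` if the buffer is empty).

After op 1 (move_right): buffer="bgaugh" (len 6), cursors c1@2 c2@3 c3@5, authorship ......
After op 2 (move_right): buffer="bgaugh" (len 6), cursors c1@3 c2@4 c3@6, authorship ......
After op 3 (move_right): buffer="bgaugh" (len 6), cursors c1@4 c2@5 c3@6, authorship ......
After op 4 (add_cursor(2)): buffer="bgaugh" (len 6), cursors c4@2 c1@4 c2@5 c3@6, authorship ......
After op 5 (insert('v')): buffer="bgvauvgvhv" (len 10), cursors c4@3 c1@6 c2@8 c3@10, authorship ..4..1.2.3
After op 6 (insert('b')): buffer="bgvbauvbgvbhvb" (len 14), cursors c4@4 c1@8 c2@11 c3@14, authorship ..44..11.22.33
After op 7 (insert('g')): buffer="bgvbgauvbggvbghvbg" (len 18), cursors c4@5 c1@10 c2@14 c3@18, authorship ..444..111.222.333

Answer: bgvbgauvbggvbghvbg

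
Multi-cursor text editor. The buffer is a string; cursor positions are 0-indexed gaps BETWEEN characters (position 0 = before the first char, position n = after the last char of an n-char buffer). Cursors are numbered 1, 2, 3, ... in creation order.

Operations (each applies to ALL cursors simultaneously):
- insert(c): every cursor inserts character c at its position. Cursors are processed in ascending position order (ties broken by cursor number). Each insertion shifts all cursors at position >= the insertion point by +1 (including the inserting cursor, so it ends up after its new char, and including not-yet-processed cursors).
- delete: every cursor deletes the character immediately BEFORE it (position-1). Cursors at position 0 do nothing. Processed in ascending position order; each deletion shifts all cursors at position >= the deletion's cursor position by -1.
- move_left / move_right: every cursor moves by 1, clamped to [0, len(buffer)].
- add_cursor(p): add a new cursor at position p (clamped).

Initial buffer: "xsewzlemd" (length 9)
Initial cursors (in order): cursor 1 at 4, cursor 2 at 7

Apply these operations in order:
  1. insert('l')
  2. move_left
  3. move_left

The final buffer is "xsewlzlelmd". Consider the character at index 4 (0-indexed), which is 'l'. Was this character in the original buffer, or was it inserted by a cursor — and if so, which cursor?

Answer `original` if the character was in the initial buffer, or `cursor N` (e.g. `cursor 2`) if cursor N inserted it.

Answer: cursor 1

Derivation:
After op 1 (insert('l')): buffer="xsewlzlelmd" (len 11), cursors c1@5 c2@9, authorship ....1...2..
After op 2 (move_left): buffer="xsewlzlelmd" (len 11), cursors c1@4 c2@8, authorship ....1...2..
After op 3 (move_left): buffer="xsewlzlelmd" (len 11), cursors c1@3 c2@7, authorship ....1...2..
Authorship (.=original, N=cursor N): . . . . 1 . . . 2 . .
Index 4: author = 1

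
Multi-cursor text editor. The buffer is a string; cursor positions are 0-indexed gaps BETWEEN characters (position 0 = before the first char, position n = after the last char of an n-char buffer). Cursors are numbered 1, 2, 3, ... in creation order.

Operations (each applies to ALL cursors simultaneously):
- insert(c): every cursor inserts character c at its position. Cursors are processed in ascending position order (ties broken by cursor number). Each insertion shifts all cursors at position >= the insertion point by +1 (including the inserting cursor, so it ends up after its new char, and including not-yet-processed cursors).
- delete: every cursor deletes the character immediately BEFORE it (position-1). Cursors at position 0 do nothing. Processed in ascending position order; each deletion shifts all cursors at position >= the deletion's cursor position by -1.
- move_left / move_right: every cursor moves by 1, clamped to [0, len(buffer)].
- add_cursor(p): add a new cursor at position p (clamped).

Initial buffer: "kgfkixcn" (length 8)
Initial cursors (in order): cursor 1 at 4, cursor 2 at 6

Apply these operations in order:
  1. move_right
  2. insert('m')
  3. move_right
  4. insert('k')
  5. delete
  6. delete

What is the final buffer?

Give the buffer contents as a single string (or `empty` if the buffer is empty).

After op 1 (move_right): buffer="kgfkixcn" (len 8), cursors c1@5 c2@7, authorship ........
After op 2 (insert('m')): buffer="kgfkimxcmn" (len 10), cursors c1@6 c2@9, authorship .....1..2.
After op 3 (move_right): buffer="kgfkimxcmn" (len 10), cursors c1@7 c2@10, authorship .....1..2.
After op 4 (insert('k')): buffer="kgfkimxkcmnk" (len 12), cursors c1@8 c2@12, authorship .....1.1.2.2
After op 5 (delete): buffer="kgfkimxcmn" (len 10), cursors c1@7 c2@10, authorship .....1..2.
After op 6 (delete): buffer="kgfkimcm" (len 8), cursors c1@6 c2@8, authorship .....1.2

Answer: kgfkimcm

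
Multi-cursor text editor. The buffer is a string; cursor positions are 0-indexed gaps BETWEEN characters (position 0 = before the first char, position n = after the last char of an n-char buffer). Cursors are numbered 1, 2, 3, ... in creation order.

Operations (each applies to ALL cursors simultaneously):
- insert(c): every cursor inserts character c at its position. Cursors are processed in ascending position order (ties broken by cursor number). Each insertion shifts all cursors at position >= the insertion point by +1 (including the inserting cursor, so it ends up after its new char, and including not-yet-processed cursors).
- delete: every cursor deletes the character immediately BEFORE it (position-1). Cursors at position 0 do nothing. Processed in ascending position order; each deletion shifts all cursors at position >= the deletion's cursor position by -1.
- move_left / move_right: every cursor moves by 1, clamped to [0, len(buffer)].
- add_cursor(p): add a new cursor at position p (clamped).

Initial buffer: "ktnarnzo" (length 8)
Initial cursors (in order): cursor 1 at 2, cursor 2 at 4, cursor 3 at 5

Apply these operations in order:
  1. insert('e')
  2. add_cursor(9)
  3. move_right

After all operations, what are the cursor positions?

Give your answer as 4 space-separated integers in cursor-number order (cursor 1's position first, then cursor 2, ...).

After op 1 (insert('e')): buffer="ktenaerenzo" (len 11), cursors c1@3 c2@6 c3@8, authorship ..1..2.3...
After op 2 (add_cursor(9)): buffer="ktenaerenzo" (len 11), cursors c1@3 c2@6 c3@8 c4@9, authorship ..1..2.3...
After op 3 (move_right): buffer="ktenaerenzo" (len 11), cursors c1@4 c2@7 c3@9 c4@10, authorship ..1..2.3...

Answer: 4 7 9 10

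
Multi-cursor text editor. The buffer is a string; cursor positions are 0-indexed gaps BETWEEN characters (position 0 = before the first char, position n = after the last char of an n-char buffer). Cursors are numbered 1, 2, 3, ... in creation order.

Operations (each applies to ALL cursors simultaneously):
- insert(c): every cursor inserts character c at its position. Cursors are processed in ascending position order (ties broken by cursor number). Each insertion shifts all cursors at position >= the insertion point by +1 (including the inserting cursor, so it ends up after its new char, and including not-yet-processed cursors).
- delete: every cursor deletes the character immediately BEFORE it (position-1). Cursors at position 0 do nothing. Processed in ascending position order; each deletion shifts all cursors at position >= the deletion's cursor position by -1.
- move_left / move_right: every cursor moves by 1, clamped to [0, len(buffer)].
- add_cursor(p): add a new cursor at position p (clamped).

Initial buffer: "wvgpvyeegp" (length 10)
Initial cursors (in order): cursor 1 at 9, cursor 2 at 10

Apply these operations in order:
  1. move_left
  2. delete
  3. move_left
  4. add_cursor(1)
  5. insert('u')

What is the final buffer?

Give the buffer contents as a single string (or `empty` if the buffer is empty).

Answer: wuvgpvyuuep

Derivation:
After op 1 (move_left): buffer="wvgpvyeegp" (len 10), cursors c1@8 c2@9, authorship ..........
After op 2 (delete): buffer="wvgpvyep" (len 8), cursors c1@7 c2@7, authorship ........
After op 3 (move_left): buffer="wvgpvyep" (len 8), cursors c1@6 c2@6, authorship ........
After op 4 (add_cursor(1)): buffer="wvgpvyep" (len 8), cursors c3@1 c1@6 c2@6, authorship ........
After op 5 (insert('u')): buffer="wuvgpvyuuep" (len 11), cursors c3@2 c1@9 c2@9, authorship .3.....12..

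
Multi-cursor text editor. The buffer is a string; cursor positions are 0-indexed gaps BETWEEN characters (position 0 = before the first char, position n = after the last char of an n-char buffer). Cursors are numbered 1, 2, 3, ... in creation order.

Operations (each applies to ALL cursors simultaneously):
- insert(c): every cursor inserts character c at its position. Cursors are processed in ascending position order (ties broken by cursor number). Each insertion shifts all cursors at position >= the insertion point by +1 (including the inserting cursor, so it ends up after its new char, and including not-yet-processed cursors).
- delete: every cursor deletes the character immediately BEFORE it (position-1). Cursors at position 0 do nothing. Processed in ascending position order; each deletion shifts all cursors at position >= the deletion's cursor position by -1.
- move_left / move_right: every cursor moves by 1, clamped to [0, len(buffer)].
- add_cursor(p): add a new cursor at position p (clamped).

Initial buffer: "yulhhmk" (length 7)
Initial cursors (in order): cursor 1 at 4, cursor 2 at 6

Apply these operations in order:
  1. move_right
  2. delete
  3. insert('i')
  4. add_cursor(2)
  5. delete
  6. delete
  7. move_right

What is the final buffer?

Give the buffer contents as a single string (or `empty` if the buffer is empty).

After op 1 (move_right): buffer="yulhhmk" (len 7), cursors c1@5 c2@7, authorship .......
After op 2 (delete): buffer="yulhm" (len 5), cursors c1@4 c2@5, authorship .....
After op 3 (insert('i')): buffer="yulhimi" (len 7), cursors c1@5 c2@7, authorship ....1.2
After op 4 (add_cursor(2)): buffer="yulhimi" (len 7), cursors c3@2 c1@5 c2@7, authorship ....1.2
After op 5 (delete): buffer="ylhm" (len 4), cursors c3@1 c1@3 c2@4, authorship ....
After op 6 (delete): buffer="l" (len 1), cursors c3@0 c1@1 c2@1, authorship .
After op 7 (move_right): buffer="l" (len 1), cursors c1@1 c2@1 c3@1, authorship .

Answer: l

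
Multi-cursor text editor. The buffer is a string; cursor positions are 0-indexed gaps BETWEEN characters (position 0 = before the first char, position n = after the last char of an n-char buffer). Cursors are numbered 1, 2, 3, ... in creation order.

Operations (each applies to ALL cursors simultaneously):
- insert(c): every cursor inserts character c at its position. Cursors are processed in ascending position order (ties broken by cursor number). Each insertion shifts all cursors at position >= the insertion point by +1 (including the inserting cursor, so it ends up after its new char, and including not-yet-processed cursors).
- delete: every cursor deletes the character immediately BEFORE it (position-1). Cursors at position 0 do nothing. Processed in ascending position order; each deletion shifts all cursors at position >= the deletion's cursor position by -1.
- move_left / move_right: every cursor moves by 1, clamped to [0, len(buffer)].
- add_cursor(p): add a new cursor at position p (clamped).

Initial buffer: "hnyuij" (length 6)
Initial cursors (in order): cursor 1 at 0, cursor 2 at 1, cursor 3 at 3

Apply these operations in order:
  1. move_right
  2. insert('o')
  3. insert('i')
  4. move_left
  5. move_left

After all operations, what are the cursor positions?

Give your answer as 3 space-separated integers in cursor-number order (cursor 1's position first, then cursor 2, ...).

After op 1 (move_right): buffer="hnyuij" (len 6), cursors c1@1 c2@2 c3@4, authorship ......
After op 2 (insert('o')): buffer="honoyuoij" (len 9), cursors c1@2 c2@4 c3@7, authorship .1.2..3..
After op 3 (insert('i')): buffer="hoinoiyuoiij" (len 12), cursors c1@3 c2@6 c3@10, authorship .11.22..33..
After op 4 (move_left): buffer="hoinoiyuoiij" (len 12), cursors c1@2 c2@5 c3@9, authorship .11.22..33..
After op 5 (move_left): buffer="hoinoiyuoiij" (len 12), cursors c1@1 c2@4 c3@8, authorship .11.22..33..

Answer: 1 4 8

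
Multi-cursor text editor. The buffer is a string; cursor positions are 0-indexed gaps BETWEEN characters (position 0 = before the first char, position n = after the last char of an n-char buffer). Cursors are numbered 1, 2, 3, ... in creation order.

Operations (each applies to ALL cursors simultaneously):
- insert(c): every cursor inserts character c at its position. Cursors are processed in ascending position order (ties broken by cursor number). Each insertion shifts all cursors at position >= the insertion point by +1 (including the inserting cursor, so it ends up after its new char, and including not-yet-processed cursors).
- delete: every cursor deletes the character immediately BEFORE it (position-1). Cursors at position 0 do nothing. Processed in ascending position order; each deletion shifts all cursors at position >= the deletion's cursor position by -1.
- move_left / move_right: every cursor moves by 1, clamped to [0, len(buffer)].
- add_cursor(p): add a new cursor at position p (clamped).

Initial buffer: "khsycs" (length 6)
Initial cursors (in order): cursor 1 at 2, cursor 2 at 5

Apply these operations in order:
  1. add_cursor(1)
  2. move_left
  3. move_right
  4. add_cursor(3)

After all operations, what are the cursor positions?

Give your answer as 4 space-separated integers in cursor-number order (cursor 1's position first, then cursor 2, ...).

Answer: 2 5 1 3

Derivation:
After op 1 (add_cursor(1)): buffer="khsycs" (len 6), cursors c3@1 c1@2 c2@5, authorship ......
After op 2 (move_left): buffer="khsycs" (len 6), cursors c3@0 c1@1 c2@4, authorship ......
After op 3 (move_right): buffer="khsycs" (len 6), cursors c3@1 c1@2 c2@5, authorship ......
After op 4 (add_cursor(3)): buffer="khsycs" (len 6), cursors c3@1 c1@2 c4@3 c2@5, authorship ......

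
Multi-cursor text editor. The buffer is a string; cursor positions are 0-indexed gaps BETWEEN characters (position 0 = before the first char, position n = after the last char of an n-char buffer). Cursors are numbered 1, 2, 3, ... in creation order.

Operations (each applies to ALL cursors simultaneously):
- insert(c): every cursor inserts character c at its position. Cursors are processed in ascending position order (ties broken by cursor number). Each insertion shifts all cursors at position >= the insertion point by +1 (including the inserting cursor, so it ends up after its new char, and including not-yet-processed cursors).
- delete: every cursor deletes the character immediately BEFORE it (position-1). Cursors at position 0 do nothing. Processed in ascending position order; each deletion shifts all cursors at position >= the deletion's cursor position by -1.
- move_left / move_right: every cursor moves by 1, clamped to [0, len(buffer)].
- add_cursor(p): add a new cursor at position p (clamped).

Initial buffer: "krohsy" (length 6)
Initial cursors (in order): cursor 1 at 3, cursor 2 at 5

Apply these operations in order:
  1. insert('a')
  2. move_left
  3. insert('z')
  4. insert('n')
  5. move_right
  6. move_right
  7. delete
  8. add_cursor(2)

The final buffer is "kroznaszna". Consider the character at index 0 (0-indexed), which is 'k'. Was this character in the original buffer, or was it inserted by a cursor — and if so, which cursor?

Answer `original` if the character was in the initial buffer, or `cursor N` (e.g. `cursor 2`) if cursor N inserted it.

After op 1 (insert('a')): buffer="kroahsay" (len 8), cursors c1@4 c2@7, authorship ...1..2.
After op 2 (move_left): buffer="kroahsay" (len 8), cursors c1@3 c2@6, authorship ...1..2.
After op 3 (insert('z')): buffer="krozahszay" (len 10), cursors c1@4 c2@8, authorship ...11..22.
After op 4 (insert('n')): buffer="kroznahsznay" (len 12), cursors c1@5 c2@10, authorship ...111..222.
After op 5 (move_right): buffer="kroznahsznay" (len 12), cursors c1@6 c2@11, authorship ...111..222.
After op 6 (move_right): buffer="kroznahsznay" (len 12), cursors c1@7 c2@12, authorship ...111..222.
After op 7 (delete): buffer="kroznaszna" (len 10), cursors c1@6 c2@10, authorship ...111.222
After op 8 (add_cursor(2)): buffer="kroznaszna" (len 10), cursors c3@2 c1@6 c2@10, authorship ...111.222
Authorship (.=original, N=cursor N): . . . 1 1 1 . 2 2 2
Index 0: author = original

Answer: original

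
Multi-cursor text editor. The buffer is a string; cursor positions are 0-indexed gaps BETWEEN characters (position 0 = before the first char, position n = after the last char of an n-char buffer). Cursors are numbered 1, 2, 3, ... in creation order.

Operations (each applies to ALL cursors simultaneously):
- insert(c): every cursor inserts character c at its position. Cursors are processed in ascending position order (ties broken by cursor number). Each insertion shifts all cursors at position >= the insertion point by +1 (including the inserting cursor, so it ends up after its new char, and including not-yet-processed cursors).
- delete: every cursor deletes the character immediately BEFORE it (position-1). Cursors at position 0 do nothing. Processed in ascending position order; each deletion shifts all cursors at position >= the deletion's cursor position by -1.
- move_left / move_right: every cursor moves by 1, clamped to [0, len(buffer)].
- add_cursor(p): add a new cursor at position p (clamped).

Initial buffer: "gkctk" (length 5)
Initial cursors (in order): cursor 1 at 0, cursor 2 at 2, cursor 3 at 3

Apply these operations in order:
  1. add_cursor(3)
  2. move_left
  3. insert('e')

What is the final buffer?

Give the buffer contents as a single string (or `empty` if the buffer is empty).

Answer: egekeectk

Derivation:
After op 1 (add_cursor(3)): buffer="gkctk" (len 5), cursors c1@0 c2@2 c3@3 c4@3, authorship .....
After op 2 (move_left): buffer="gkctk" (len 5), cursors c1@0 c2@1 c3@2 c4@2, authorship .....
After op 3 (insert('e')): buffer="egekeectk" (len 9), cursors c1@1 c2@3 c3@6 c4@6, authorship 1.2.34...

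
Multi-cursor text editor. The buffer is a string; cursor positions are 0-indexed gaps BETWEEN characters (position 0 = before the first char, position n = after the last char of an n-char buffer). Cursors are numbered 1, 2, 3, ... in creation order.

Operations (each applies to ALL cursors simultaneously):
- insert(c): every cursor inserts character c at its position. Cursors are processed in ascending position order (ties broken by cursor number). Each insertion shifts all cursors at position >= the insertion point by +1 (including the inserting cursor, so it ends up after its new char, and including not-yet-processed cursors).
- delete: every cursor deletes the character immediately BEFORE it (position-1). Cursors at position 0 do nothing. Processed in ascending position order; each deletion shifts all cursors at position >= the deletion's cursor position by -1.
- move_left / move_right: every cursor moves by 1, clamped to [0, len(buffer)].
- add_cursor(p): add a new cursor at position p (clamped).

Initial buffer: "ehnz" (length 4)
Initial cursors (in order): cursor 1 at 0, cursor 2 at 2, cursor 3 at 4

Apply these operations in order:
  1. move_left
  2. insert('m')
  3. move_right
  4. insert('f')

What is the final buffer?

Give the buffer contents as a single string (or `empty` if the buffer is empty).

After op 1 (move_left): buffer="ehnz" (len 4), cursors c1@0 c2@1 c3@3, authorship ....
After op 2 (insert('m')): buffer="memhnmz" (len 7), cursors c1@1 c2@3 c3@6, authorship 1.2..3.
After op 3 (move_right): buffer="memhnmz" (len 7), cursors c1@2 c2@4 c3@7, authorship 1.2..3.
After op 4 (insert('f')): buffer="mefmhfnmzf" (len 10), cursors c1@3 c2@6 c3@10, authorship 1.12.2.3.3

Answer: mefmhfnmzf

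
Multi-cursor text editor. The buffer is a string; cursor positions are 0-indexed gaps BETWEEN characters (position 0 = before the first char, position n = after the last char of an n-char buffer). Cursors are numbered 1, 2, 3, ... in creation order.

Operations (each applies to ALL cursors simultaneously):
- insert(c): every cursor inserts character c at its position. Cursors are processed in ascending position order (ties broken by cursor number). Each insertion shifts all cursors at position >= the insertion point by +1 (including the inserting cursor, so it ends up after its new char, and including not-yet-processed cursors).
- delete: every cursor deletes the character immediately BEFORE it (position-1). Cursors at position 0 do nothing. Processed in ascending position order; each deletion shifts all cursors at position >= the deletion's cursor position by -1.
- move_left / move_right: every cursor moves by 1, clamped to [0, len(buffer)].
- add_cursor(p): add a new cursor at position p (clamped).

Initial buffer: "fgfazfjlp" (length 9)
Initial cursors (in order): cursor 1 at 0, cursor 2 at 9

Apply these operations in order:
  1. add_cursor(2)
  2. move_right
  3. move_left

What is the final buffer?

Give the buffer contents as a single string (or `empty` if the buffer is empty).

After op 1 (add_cursor(2)): buffer="fgfazfjlp" (len 9), cursors c1@0 c3@2 c2@9, authorship .........
After op 2 (move_right): buffer="fgfazfjlp" (len 9), cursors c1@1 c3@3 c2@9, authorship .........
After op 3 (move_left): buffer="fgfazfjlp" (len 9), cursors c1@0 c3@2 c2@8, authorship .........

Answer: fgfazfjlp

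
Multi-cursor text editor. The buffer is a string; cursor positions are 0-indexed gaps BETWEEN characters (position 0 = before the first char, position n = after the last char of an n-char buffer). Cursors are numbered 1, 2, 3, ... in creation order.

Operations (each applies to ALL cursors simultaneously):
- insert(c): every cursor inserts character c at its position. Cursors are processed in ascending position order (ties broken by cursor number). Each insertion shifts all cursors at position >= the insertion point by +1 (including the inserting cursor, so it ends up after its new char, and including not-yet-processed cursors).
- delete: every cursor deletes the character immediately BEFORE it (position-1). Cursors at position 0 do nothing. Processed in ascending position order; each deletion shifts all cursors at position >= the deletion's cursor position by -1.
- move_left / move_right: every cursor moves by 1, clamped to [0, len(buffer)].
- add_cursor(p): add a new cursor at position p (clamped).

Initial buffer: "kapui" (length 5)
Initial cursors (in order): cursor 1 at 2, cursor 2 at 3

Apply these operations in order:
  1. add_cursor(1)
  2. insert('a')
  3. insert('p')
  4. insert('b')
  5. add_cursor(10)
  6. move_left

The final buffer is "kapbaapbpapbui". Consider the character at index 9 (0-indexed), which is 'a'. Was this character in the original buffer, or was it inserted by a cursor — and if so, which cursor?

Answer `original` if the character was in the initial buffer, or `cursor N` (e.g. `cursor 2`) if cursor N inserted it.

After op 1 (add_cursor(1)): buffer="kapui" (len 5), cursors c3@1 c1@2 c2@3, authorship .....
After op 2 (insert('a')): buffer="kaaapaui" (len 8), cursors c3@2 c1@4 c2@6, authorship .3.1.2..
After op 3 (insert('p')): buffer="kapaappapui" (len 11), cursors c3@3 c1@6 c2@9, authorship .33.11.22..
After op 4 (insert('b')): buffer="kapbaapbpapbui" (len 14), cursors c3@4 c1@8 c2@12, authorship .333.111.222..
After op 5 (add_cursor(10)): buffer="kapbaapbpapbui" (len 14), cursors c3@4 c1@8 c4@10 c2@12, authorship .333.111.222..
After op 6 (move_left): buffer="kapbaapbpapbui" (len 14), cursors c3@3 c1@7 c4@9 c2@11, authorship .333.111.222..
Authorship (.=original, N=cursor N): . 3 3 3 . 1 1 1 . 2 2 2 . .
Index 9: author = 2

Answer: cursor 2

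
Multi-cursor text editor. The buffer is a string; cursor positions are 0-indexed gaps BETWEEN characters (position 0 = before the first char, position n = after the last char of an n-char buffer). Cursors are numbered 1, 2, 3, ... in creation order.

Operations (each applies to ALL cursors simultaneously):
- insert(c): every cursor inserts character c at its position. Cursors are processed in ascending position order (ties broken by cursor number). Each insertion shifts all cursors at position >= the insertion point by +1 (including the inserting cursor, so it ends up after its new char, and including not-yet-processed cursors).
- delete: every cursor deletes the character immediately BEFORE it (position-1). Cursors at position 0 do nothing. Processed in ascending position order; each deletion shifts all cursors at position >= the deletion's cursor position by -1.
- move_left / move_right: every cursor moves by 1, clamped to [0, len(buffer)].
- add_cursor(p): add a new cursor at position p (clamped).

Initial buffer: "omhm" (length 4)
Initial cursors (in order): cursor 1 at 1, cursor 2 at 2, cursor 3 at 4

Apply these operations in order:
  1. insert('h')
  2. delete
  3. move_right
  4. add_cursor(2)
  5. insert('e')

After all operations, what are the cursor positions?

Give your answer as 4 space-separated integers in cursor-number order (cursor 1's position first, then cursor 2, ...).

After op 1 (insert('h')): buffer="ohmhhmh" (len 7), cursors c1@2 c2@4 c3@7, authorship .1.2..3
After op 2 (delete): buffer="omhm" (len 4), cursors c1@1 c2@2 c3@4, authorship ....
After op 3 (move_right): buffer="omhm" (len 4), cursors c1@2 c2@3 c3@4, authorship ....
After op 4 (add_cursor(2)): buffer="omhm" (len 4), cursors c1@2 c4@2 c2@3 c3@4, authorship ....
After op 5 (insert('e')): buffer="omeeheme" (len 8), cursors c1@4 c4@4 c2@6 c3@8, authorship ..14.2.3

Answer: 4 6 8 4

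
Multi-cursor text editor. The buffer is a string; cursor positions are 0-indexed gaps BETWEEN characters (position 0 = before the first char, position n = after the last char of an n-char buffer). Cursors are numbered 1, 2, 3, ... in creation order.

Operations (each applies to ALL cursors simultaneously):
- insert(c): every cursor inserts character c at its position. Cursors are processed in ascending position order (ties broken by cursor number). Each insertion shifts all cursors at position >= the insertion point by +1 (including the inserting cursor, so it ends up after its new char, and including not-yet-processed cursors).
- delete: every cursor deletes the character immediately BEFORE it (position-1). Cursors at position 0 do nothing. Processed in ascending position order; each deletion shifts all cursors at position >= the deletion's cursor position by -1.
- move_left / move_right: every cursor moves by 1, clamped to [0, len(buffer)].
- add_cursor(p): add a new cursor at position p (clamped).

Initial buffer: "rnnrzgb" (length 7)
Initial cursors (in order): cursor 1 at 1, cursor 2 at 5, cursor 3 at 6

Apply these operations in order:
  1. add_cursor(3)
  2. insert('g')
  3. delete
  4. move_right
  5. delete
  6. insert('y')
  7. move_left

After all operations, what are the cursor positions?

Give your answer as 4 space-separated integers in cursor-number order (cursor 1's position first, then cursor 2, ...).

Answer: 1 6 6 3

Derivation:
After op 1 (add_cursor(3)): buffer="rnnrzgb" (len 7), cursors c1@1 c4@3 c2@5 c3@6, authorship .......
After op 2 (insert('g')): buffer="rgnngrzgggb" (len 11), cursors c1@2 c4@5 c2@8 c3@10, authorship .1..4..2.3.
After op 3 (delete): buffer="rnnrzgb" (len 7), cursors c1@1 c4@3 c2@5 c3@6, authorship .......
After op 4 (move_right): buffer="rnnrzgb" (len 7), cursors c1@2 c4@4 c2@6 c3@7, authorship .......
After op 5 (delete): buffer="rnz" (len 3), cursors c1@1 c4@2 c2@3 c3@3, authorship ...
After op 6 (insert('y')): buffer="rynyzyy" (len 7), cursors c1@2 c4@4 c2@7 c3@7, authorship .1.4.23
After op 7 (move_left): buffer="rynyzyy" (len 7), cursors c1@1 c4@3 c2@6 c3@6, authorship .1.4.23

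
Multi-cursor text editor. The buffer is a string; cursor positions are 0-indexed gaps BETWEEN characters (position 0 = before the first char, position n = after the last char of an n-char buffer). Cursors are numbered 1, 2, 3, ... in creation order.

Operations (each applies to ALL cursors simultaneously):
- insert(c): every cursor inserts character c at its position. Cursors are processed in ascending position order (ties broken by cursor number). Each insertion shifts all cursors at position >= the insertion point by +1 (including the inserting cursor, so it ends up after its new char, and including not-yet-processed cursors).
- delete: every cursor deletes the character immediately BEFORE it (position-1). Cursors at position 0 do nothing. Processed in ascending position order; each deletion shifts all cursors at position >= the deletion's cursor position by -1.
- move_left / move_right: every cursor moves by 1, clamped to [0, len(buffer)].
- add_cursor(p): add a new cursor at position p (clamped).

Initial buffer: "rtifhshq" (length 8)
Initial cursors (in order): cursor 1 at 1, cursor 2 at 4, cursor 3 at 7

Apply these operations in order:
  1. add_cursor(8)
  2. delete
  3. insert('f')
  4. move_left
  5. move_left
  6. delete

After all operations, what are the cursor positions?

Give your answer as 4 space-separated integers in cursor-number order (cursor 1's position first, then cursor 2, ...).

Answer: 0 1 3 3

Derivation:
After op 1 (add_cursor(8)): buffer="rtifhshq" (len 8), cursors c1@1 c2@4 c3@7 c4@8, authorship ........
After op 2 (delete): buffer="tihs" (len 4), cursors c1@0 c2@2 c3@4 c4@4, authorship ....
After op 3 (insert('f')): buffer="ftifhsff" (len 8), cursors c1@1 c2@4 c3@8 c4@8, authorship 1..2..34
After op 4 (move_left): buffer="ftifhsff" (len 8), cursors c1@0 c2@3 c3@7 c4@7, authorship 1..2..34
After op 5 (move_left): buffer="ftifhsff" (len 8), cursors c1@0 c2@2 c3@6 c4@6, authorship 1..2..34
After op 6 (delete): buffer="fifff" (len 5), cursors c1@0 c2@1 c3@3 c4@3, authorship 1.234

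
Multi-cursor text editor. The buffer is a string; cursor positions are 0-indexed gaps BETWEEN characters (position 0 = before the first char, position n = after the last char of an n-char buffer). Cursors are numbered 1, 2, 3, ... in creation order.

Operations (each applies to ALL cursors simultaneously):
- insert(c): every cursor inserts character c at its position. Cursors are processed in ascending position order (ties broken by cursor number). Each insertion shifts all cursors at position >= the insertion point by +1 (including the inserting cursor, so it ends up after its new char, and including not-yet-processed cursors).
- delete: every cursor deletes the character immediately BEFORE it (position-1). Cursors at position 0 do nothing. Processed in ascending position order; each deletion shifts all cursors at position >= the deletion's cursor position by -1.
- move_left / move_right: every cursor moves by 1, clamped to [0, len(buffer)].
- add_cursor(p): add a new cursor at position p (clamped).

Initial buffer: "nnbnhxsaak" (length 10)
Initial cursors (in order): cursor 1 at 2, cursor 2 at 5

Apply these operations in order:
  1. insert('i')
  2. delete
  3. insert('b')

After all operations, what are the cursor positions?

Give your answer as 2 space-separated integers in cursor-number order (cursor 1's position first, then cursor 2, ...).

Answer: 3 7

Derivation:
After op 1 (insert('i')): buffer="nnibnhixsaak" (len 12), cursors c1@3 c2@7, authorship ..1...2.....
After op 2 (delete): buffer="nnbnhxsaak" (len 10), cursors c1@2 c2@5, authorship ..........
After op 3 (insert('b')): buffer="nnbbnhbxsaak" (len 12), cursors c1@3 c2@7, authorship ..1...2.....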